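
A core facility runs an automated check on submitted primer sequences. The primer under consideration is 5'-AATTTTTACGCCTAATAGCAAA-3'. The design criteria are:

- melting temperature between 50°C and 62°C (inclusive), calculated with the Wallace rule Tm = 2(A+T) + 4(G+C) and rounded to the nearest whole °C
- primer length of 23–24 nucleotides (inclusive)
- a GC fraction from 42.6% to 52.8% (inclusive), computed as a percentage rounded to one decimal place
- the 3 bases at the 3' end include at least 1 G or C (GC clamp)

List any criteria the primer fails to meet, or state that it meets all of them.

Fails: length, GC content, GC clamp.

Base counts: A=9, T=7, G=2, C=4 (length 22).
Tm: Tm = 2·16 + 4·6 = 56°C ✓
length: length 22, outside 23–24 ✗
GC content: GC 6/22 = 27.3%, outside 42.6–52.8% ✗
GC clamp: 3' end AAA has 0 G/C, need ≥1 ✗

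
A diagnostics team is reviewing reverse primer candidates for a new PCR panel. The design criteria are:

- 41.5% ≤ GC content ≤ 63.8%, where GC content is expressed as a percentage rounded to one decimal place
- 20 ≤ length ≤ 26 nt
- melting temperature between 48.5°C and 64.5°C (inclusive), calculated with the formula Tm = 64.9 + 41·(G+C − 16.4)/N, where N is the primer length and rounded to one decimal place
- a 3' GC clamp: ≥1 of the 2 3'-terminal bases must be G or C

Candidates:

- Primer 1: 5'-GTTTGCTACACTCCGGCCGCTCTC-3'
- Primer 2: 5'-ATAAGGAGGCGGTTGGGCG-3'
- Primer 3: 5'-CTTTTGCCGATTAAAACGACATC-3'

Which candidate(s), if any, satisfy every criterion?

Primer 1 (24 nt, A=2 T=7 G=5 C=10): GC 15/24 = 62.5% ✓; length 24 ✓; Tm = 64.9 + 41·(15 − 16.4)/24 = 62.5°C ✓; 3' end TC has 1 G/C ✓ — passes.
Primer 2 (19 nt, A=4 T=3 G=10 C=2): GC 12/19 = 63.2% ✓; length 19, outside 20–26 ✗; Tm = 64.9 + 41·(12 − 16.4)/19 = 55.4°C ✓; 3' end CG has 2 G/C ✓ — fails.
Primer 3 (23 nt, A=7 T=7 G=3 C=6): GC 9/23 = 39.1%, outside 41.5–63.8% ✗; length 23 ✓; Tm = 64.9 + 41·(9 − 16.4)/23 = 51.7°C ✓; 3' end TC has 1 G/C ✓ — fails.

Primer 1 only.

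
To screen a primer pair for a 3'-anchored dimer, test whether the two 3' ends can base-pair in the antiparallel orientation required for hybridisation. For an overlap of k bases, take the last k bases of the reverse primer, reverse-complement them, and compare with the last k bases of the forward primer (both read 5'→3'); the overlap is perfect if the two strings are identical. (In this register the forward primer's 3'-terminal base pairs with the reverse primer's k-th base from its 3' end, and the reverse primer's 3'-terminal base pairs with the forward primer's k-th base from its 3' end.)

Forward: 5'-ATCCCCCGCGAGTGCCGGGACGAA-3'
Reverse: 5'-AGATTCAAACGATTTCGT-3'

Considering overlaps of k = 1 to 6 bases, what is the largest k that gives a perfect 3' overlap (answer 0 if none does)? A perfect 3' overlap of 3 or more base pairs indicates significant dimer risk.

Last 6 bases (5'→3') — forward …GACGAA, reverse …TTTCGT.
Reverse complement of the reverse primer's last 6 bases: ACGAAA; its first k bases are the reverse complement of the reverse primer's last k bases, so a perfect k-base overlap needs the forward primer's last k bases to equal them.
Comparing (forward last k vs required): k=1: A vs A ✓; k=2: AA vs AC ✗; k=3: GAA vs ACG ✗; k=4: CGAA vs ACGA ✗; k=5: ACGAA vs ACGAA ✓; k=6: GACGAA vs ACGAAA ✗.
Perfect overlaps at k = 1, 5; the largest is 5.

Longest perfect overlap: 5 complementary base pairs; significant dimer risk (threshold 3).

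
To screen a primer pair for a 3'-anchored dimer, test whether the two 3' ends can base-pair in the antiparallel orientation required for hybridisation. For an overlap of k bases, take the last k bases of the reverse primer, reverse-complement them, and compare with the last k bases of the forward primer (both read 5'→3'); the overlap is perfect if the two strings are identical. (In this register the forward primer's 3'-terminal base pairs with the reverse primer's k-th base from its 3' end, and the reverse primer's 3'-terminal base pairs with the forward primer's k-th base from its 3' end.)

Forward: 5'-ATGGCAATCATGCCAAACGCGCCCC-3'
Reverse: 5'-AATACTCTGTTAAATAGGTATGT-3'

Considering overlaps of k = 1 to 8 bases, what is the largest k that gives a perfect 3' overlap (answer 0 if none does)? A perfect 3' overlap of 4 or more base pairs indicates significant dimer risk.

Last 8 bases (5'→3') — forward …CGCGCCCC, reverse …AGGTATGT.
Reverse complement of the reverse primer's last 8 bases: ACATACCT; its first k bases are the reverse complement of the reverse primer's last k bases, so a perfect k-base overlap needs the forward primer's last k bases to equal them.
Comparing (forward last k vs required): k=1: C vs A ✗; k=2: CC vs AC ✗; k=3: CCC vs ACA ✗; k=4: CCCC vs ACAT ✗; k=5: GCCCC vs ACATA ✗; k=6: CGCCCC vs ACATAC ✗; k=7: GCGCCCC vs ACATACC ✗; k=8: CGCGCCCC vs ACATACCT ✗.
No overlap length from 1 to 8 is perfect, so the longest perfect 3' overlap is 0.

Longest perfect overlap: 0 complementary base pairs; below the dimer-risk threshold (threshold 4).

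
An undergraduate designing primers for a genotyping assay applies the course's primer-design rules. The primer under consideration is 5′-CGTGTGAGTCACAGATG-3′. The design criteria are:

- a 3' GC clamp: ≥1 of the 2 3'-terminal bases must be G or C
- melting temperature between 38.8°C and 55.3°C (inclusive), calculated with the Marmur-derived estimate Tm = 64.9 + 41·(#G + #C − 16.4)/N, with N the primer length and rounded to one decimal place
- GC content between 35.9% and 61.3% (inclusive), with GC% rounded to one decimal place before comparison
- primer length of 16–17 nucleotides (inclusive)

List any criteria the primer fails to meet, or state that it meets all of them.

Base counts: A=4, T=4, G=6, C=3 (length 17).
GC clamp: 3' end TG has 1 G/C ✓
Tm: Tm = 64.9 + 41·(9 − 16.4)/17 = 47.1°C ✓
GC content: GC 9/17 = 52.9% ✓
length: length 17 ✓

Meets all criteria.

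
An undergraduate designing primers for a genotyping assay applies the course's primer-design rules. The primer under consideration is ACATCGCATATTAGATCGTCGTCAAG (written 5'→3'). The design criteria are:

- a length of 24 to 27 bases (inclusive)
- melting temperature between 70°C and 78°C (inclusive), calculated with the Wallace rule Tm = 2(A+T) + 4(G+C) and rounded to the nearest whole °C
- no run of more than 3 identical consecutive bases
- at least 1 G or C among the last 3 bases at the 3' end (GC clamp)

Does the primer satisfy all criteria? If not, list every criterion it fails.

Meets all criteria.

Base counts: A=8, T=7, G=5, C=6 (length 26).
length: length 26 ✓
Tm: Tm = 2·15 + 4·11 = 74°C ✓
homopolymer run: longest run = 2 ✓
GC clamp: 3' end AAG has 1 G/C ✓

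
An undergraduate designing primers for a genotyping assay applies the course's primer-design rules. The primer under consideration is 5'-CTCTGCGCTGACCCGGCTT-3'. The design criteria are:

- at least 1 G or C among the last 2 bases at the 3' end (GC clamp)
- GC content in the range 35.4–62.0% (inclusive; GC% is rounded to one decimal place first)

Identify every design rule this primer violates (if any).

Base counts: A=1, T=5, G=5, C=8 (length 19).
GC clamp: 3' end TT has 0 G/C, need ≥1 ✗
GC content: GC 13/19 = 68.4%, outside 35.4–62.0% ✗

Fails: GC clamp, GC content.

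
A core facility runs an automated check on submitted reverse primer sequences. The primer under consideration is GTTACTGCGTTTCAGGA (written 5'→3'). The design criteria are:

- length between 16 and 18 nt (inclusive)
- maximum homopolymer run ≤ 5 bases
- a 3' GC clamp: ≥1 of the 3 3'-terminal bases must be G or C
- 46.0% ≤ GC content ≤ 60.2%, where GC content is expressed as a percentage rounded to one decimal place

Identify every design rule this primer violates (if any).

Base counts: A=3, T=6, G=5, C=3 (length 17).
length: length 17 ✓
homopolymer run: longest run = 3 ✓
GC clamp: 3' end GGA has 2 G/C ✓
GC content: GC 8/17 = 47.1% ✓

Meets all criteria.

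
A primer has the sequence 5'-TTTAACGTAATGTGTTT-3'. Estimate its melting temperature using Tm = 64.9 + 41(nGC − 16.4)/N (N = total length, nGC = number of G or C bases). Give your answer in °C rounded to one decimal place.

35.0°C

Base counts: A=4, T=9, G=3, C=1; G+C = 4, N = 17.
Tm = 64.9 + 41·(4 − 16.4)/17 = 64.9 + -508.40/17 = 35.0°C.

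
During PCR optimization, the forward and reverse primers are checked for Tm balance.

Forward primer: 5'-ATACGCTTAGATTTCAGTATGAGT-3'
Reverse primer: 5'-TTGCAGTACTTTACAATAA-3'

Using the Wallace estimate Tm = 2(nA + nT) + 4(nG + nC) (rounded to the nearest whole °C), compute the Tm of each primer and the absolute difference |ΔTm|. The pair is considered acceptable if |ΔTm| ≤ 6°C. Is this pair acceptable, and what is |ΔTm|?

|ΔTm| = 16°C; the pair is not acceptable.

Forward: A=7 T=9 G=5 C=3 → Tm = 2·16 + 4·8 = 64°C.
Reverse: A=7 T=7 G=2 C=3 → Tm = 2·14 + 4·5 = 48°C.
|ΔTm| = |64 − 48| = 16°C, > 6°C.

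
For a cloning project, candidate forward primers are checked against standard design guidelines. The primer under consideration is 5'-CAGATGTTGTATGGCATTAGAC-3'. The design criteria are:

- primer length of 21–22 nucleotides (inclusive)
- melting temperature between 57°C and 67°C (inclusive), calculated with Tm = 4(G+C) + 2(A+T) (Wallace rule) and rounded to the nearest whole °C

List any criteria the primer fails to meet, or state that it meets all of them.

Meets all criteria.

Base counts: A=6, T=7, G=6, C=3 (length 22).
length: length 22 ✓
Tm: Tm = 2·13 + 4·9 = 62°C ✓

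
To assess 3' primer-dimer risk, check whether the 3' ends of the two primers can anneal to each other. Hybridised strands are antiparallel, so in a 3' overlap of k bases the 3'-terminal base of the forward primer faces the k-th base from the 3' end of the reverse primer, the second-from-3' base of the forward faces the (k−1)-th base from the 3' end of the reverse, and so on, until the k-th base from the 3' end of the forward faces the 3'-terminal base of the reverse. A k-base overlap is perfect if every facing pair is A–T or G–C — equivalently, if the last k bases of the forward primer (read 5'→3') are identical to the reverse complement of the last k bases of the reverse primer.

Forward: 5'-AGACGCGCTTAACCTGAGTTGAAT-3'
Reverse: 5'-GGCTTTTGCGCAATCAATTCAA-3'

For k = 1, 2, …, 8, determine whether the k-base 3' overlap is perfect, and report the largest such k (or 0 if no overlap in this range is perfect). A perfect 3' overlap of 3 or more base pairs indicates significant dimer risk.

Longest perfect overlap: 6 complementary base pairs; significant dimer risk (threshold 3).

Last 8 bases (5'→3') — forward …AGTTGAAT, reverse …CAATTCAA.
Reverse complement of the reverse primer's last 8 bases: TTGAATTG; its first k bases are the reverse complement of the reverse primer's last k bases, so a perfect k-base overlap needs the forward primer's last k bases to equal them.
Comparing (forward last k vs required): k=1: T vs T ✓; k=2: AT vs TT ✗; k=3: AAT vs TTG ✗; k=4: GAAT vs TTGA ✗; k=5: TGAAT vs TTGAA ✗; k=6: TTGAAT vs TTGAAT ✓; k=7: GTTGAAT vs TTGAATT ✗; k=8: AGTTGAAT vs TTGAATTG ✗.
Perfect overlaps at k = 1, 6; the largest is 6.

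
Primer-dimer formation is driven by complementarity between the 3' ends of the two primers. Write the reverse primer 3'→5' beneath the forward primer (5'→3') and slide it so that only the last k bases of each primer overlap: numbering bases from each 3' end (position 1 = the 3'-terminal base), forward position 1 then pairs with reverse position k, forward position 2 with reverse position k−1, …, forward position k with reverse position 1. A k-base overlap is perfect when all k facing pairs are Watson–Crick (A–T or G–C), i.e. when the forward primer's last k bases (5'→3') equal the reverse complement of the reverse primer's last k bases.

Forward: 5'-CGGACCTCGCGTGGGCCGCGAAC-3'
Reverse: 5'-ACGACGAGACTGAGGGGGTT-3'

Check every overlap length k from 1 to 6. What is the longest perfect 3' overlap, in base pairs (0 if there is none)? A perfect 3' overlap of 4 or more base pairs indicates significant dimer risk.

Last 6 bases (5'→3') — forward …GCGAAC, reverse …GGGGTT.
Reverse complement of the reverse primer's last 6 bases: AACCCC; its first k bases are the reverse complement of the reverse primer's last k bases, so a perfect k-base overlap needs the forward primer's last k bases to equal them.
Comparing (forward last k vs required): k=1: C vs A ✗; k=2: AC vs AA ✗; k=3: AAC vs AAC ✓; k=4: GAAC vs AACC ✗; k=5: CGAAC vs AACCC ✗; k=6: GCGAAC vs AACCCC ✗.
Only k = 3 is perfect, so the longest perfect 3' overlap is 3.

Longest perfect overlap: 3 complementary base pairs; below the dimer-risk threshold (threshold 4).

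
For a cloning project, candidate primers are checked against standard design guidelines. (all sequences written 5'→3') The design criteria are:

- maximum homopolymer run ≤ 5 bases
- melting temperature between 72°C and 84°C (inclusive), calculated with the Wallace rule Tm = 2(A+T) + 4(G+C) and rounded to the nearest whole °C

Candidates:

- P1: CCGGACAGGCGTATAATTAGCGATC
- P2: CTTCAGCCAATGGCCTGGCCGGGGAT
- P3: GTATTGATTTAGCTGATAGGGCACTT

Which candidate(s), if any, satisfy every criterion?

P1 (25 nt, A=7 T=5 G=7 C=6): longest run = 2 ✓; Tm = 2·12 + 4·13 = 76°C ✓ — passes.
P2 (26 nt, A=4 T=5 G=9 C=8): longest run = 4 ✓; Tm = 2·9 + 4·17 = 86°C, outside 72–84°C ✗ — fails.
P3 (26 nt, A=6 T=10 G=7 C=3): longest run = 3 ✓; Tm = 2·16 + 4·10 = 72°C ✓ — passes.

P1 and P3.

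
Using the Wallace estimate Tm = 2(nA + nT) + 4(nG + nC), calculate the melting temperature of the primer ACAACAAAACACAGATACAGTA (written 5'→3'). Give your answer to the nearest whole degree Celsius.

Base counts: A=13, T=2, G=2, C=5 (length 22).
Tm = 2·(13+2) + 4·(2+5) = 2·15 + 4·7 = 30 + 28 = 58°C.

58°C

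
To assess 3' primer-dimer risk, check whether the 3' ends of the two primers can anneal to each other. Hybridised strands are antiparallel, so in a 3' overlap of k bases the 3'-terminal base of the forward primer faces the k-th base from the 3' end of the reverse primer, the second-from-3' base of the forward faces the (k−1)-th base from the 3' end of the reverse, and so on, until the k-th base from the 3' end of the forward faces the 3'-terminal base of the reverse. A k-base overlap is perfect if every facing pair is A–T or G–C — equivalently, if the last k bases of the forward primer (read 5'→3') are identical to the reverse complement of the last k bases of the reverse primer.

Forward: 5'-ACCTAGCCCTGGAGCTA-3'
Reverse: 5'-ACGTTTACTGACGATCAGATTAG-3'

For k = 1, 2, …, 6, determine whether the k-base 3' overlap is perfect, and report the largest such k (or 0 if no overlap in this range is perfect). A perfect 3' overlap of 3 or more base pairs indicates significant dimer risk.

Last 6 bases (5'→3') — forward …GAGCTA, reverse …GATTAG.
Reverse complement of the reverse primer's last 6 bases: CTAATC; its first k bases are the reverse complement of the reverse primer's last k bases, so a perfect k-base overlap needs the forward primer's last k bases to equal them.
Comparing (forward last k vs required): k=1: A vs C ✗; k=2: TA vs CT ✗; k=3: CTA vs CTA ✓; k=4: GCTA vs CTAA ✗; k=5: AGCTA vs CTAAT ✗; k=6: GAGCTA vs CTAATC ✗.
Only k = 3 is perfect, so the longest perfect 3' overlap is 3.

Longest perfect overlap: 3 complementary base pairs; significant dimer risk (threshold 3).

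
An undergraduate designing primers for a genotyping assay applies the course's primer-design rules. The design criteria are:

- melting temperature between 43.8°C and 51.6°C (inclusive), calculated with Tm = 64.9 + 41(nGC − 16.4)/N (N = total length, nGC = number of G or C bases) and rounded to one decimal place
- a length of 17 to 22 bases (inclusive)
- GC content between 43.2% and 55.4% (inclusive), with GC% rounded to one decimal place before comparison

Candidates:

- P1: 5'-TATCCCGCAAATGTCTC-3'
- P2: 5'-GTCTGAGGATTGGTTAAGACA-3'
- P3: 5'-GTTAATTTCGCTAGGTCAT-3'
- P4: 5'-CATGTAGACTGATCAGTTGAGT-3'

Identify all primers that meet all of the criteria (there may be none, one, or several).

P1 (17 nt, A=4 T=5 G=2 C=6): Tm = 64.9 + 41·(8 − 16.4)/17 = 44.6°C ✓; length 17 ✓; GC 8/17 = 47.1% ✓ — passes.
P2 (21 nt, A=6 T=6 G=7 C=2): Tm = 64.9 + 41·(9 − 16.4)/21 = 50.5°C ✓; length 21 ✓; GC 9/21 = 42.9%, outside 43.2–55.4% ✗ — fails.
P3 (19 nt, A=4 T=8 G=4 C=3): Tm = 64.9 + 41·(7 − 16.4)/19 = 44.6°C ✓; length 19 ✓; GC 7/19 = 36.8%, outside 43.2–55.4% ✗ — fails.
P4 (22 nt, A=6 T=7 G=6 C=3): Tm = 64.9 + 41·(9 − 16.4)/22 = 51.1°C ✓; length 22 ✓; GC 9/22 = 40.9%, outside 43.2–55.4% ✗ — fails.

P1 only.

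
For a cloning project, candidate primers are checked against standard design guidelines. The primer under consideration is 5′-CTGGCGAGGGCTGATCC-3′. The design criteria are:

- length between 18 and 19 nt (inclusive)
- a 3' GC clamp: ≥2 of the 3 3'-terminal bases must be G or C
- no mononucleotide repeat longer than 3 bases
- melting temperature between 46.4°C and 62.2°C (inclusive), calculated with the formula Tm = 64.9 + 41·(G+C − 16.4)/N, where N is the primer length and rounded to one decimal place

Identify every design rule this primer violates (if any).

Base counts: A=2, T=3, G=7, C=5 (length 17).
length: length 17, outside 18–19 ✗
GC clamp: 3' end TCC has 2 G/C ✓
homopolymer run: longest run = 3 ✓
Tm: Tm = 64.9 + 41·(12 − 16.4)/17 = 54.3°C ✓

Fails: length.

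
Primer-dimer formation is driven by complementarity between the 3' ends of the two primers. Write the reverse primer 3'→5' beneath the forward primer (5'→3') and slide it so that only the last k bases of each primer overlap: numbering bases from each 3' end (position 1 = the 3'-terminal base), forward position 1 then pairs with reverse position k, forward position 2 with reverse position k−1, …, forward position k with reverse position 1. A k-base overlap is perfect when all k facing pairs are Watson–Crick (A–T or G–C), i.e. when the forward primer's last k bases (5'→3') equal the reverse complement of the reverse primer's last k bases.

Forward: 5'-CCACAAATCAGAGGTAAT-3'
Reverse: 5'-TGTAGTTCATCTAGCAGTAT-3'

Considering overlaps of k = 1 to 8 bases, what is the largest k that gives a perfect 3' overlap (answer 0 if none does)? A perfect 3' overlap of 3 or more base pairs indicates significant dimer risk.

Last 8 bases (5'→3') — forward …GAGGTAAT, reverse …AGCAGTAT.
Reverse complement of the reverse primer's last 8 bases: ATACTGCT; its first k bases are the reverse complement of the reverse primer's last k bases, so a perfect k-base overlap needs the forward primer's last k bases to equal them.
Comparing (forward last k vs required): k=1: T vs A ✗; k=2: AT vs AT ✓; k=3: AAT vs ATA ✗; k=4: TAAT vs ATAC ✗; k=5: GTAAT vs ATACT ✗; k=6: GGTAAT vs ATACTG ✗; k=7: AGGTAAT vs ATACTGC ✗; k=8: GAGGTAAT vs ATACTGCT ✗.
Only k = 2 is perfect, so the longest perfect 3' overlap is 2.

Longest perfect overlap: 2 complementary base pairs; below the dimer-risk threshold (threshold 3).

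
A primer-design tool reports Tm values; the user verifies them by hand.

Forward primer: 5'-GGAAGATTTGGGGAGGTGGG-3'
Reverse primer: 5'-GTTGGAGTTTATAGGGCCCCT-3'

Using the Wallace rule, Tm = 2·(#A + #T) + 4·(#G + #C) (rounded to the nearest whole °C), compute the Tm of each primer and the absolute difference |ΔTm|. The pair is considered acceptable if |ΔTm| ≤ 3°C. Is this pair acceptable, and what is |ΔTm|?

Forward: A=4 T=4 G=12 C=0 → Tm = 2·8 + 4·12 = 64°C.
Reverse: A=3 T=7 G=7 C=4 → Tm = 2·10 + 4·11 = 64°C.
|ΔTm| = |64 − 64| = 0°C, ≤ 3°C.

|ΔTm| = 0°C; the pair is acceptable.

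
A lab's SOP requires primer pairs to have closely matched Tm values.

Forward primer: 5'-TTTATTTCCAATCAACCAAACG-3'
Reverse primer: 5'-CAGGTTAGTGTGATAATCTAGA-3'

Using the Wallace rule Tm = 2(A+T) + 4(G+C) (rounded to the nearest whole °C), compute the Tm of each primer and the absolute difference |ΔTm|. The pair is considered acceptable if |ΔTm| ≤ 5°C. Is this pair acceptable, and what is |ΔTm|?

|ΔTm| = 2°C; the pair is acceptable.

Forward: A=8 T=7 G=1 C=6 → Tm = 2·15 + 4·7 = 58°C.
Reverse: A=7 T=7 G=6 C=2 → Tm = 2·14 + 4·8 = 60°C.
|ΔTm| = |58 − 60| = 2°C, ≤ 5°C.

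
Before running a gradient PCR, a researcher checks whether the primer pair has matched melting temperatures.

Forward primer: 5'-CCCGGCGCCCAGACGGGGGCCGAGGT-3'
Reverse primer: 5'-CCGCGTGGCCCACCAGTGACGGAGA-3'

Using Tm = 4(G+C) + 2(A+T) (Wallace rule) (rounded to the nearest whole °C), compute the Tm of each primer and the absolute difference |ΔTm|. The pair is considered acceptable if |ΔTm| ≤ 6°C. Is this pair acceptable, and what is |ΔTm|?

|ΔTm| = 10°C; the pair is not acceptable.

Forward: A=3 T=1 G=12 C=10 → Tm = 2·4 + 4·22 = 96°C.
Reverse: A=5 T=2 G=9 C=9 → Tm = 2·7 + 4·18 = 86°C.
|ΔTm| = |96 − 86| = 10°C, > 6°C.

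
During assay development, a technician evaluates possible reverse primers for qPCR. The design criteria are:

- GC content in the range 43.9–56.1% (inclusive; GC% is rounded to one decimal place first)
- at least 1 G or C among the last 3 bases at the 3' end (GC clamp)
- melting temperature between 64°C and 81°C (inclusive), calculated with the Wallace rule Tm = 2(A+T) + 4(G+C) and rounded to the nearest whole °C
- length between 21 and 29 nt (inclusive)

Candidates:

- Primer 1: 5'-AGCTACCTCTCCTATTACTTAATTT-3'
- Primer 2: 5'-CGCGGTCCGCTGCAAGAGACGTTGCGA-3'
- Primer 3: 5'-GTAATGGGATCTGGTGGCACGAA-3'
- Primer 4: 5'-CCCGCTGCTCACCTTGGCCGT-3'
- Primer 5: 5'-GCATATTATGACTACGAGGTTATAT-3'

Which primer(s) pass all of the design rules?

Primer 3 only.

Primer 1 (25 nt, A=6 T=11 G=1 C=7): GC 8/25 = 32.0%, outside 43.9–56.1% ✗; 3' end TTT has 0 G/C, need ≥1 ✗; Tm = 2·17 + 4·8 = 66°C ✓; length 25 ✓ — fails.
Primer 2 (27 nt, A=5 T=4 G=10 C=8): GC 18/27 = 66.7%, outside 43.9–56.1% ✗; 3' end CGA has 2 G/C ✓; Tm = 2·9 + 4·18 = 90°C, outside 64–81°C ✗; length 27 ✓ — fails.
Primer 3 (23 nt, A=6 T=5 G=9 C=3): GC 12/23 = 52.2% ✓; 3' end GAA has 1 G/C ✓; Tm = 2·11 + 4·12 = 70°C ✓; length 23 ✓ — passes.
Primer 4 (21 nt, A=1 T=5 G=5 C=10): GC 15/21 = 71.4%, outside 43.9–56.1% ✗; 3' end CGT has 2 G/C ✓; Tm = 2·6 + 4·15 = 72°C ✓; length 21 ✓ — fails.
Primer 5 (25 nt, A=8 T=9 G=5 C=3): GC 8/25 = 32.0%, outside 43.9–56.1% ✗; 3' end TAT has 0 G/C, need ≥1 ✗; Tm = 2·17 + 4·8 = 66°C ✓; length 25 ✓ — fails.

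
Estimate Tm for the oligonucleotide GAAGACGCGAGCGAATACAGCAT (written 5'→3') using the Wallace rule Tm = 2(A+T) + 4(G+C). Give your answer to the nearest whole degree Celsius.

70°C

Base counts: A=9, T=2, G=7, C=5 (length 23).
Tm = 2·(9+2) + 4·(7+5) = 2·11 + 4·12 = 22 + 48 = 70°C.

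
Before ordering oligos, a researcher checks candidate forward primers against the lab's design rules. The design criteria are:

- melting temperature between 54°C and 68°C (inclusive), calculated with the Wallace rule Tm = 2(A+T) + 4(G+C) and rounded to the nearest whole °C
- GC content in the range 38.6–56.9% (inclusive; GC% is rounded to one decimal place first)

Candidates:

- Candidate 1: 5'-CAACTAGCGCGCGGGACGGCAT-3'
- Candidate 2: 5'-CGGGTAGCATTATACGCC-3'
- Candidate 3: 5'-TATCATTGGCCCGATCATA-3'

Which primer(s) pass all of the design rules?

Candidate 1 (22 nt, A=5 T=2 G=8 C=7): Tm = 2·7 + 4·15 = 74°C, outside 54–68°C ✗; GC 15/22 = 68.2%, outside 38.6–56.9% ✗ — fails.
Candidate 2 (18 nt, A=4 T=4 G=5 C=5): Tm = 2·8 + 4·10 = 56°C ✓; GC 10/18 = 55.6% ✓ — passes.
Candidate 3 (19 nt, A=5 T=6 G=3 C=5): Tm = 2·11 + 4·8 = 54°C ✓; GC 8/19 = 42.1% ✓ — passes.

Candidate 2 and Candidate 3.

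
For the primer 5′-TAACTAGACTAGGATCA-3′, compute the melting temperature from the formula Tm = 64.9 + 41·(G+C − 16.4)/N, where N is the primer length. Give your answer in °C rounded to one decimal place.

Base counts: A=7, T=4, G=3, C=3; G+C = 6, N = 17.
Tm = 64.9 + 41·(6 − 16.4)/17 = 64.9 + -426.40/17 = 39.8°C.

39.8°C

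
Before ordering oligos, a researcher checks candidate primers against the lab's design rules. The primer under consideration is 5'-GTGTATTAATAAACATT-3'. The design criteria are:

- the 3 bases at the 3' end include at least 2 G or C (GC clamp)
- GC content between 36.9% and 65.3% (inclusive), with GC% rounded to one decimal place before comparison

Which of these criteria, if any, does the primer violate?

Base counts: A=7, T=7, G=2, C=1 (length 17).
GC clamp: 3' end ATT has 0 G/C, need ≥2 ✗
GC content: GC 3/17 = 17.6%, outside 36.9–65.3% ✗

Fails: GC clamp, GC content.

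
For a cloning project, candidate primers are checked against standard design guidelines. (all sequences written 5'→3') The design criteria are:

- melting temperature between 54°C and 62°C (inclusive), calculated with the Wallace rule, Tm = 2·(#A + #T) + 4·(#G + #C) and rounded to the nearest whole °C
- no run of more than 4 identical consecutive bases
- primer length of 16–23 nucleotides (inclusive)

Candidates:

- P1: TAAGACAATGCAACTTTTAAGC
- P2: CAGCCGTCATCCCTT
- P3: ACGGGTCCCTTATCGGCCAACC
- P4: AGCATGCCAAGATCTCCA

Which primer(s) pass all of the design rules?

P1 and P4.

P1 (22 nt, A=9 T=6 G=3 C=4): Tm = 2·15 + 4·7 = 58°C ✓; longest run = 4 ✓; length 22 ✓ — passes.
P2 (15 nt, A=2 T=4 G=2 C=7): Tm = 2·6 + 4·9 = 48°C, outside 54–62°C ✗; longest run = 3 ✓; length 15, outside 16–23 ✗ — fails.
P3 (22 nt, A=4 T=4 G=5 C=9): Tm = 2·8 + 4·14 = 72°C, outside 54–62°C ✗; longest run = 3 ✓; length 22 ✓ — fails.
P4 (18 nt, A=6 T=3 G=3 C=6): Tm = 2·9 + 4·9 = 54°C ✓; longest run = 2 ✓; length 18 ✓ — passes.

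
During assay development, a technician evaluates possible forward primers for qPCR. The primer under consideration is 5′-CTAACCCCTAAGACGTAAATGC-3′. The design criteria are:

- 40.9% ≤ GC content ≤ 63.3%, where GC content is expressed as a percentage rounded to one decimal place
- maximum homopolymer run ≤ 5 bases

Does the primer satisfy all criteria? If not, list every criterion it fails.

Meets all criteria.

Base counts: A=8, T=4, G=3, C=7 (length 22).
GC content: GC 10/22 = 45.5% ✓
homopolymer run: longest run = 4 ✓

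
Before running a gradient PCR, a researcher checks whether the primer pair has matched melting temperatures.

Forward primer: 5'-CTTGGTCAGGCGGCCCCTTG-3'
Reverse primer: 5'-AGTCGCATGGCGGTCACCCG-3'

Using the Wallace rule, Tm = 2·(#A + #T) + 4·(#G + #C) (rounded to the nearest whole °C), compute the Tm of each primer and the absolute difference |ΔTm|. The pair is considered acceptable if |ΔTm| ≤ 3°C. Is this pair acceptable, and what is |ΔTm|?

Forward: A=1 T=5 G=7 C=7 → Tm = 2·6 + 4·14 = 68°C.
Reverse: A=3 T=3 G=7 C=7 → Tm = 2·6 + 4·14 = 68°C.
|ΔTm| = |68 − 68| = 0°C, ≤ 3°C.

|ΔTm| = 0°C; the pair is acceptable.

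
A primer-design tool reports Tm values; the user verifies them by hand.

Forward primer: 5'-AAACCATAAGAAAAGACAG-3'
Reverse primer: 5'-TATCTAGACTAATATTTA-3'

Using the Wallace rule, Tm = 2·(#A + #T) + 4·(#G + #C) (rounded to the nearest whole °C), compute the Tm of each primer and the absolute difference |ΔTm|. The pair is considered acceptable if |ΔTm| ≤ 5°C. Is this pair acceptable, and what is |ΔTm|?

|ΔTm| = 8°C; the pair is not acceptable.

Forward: A=12 T=1 G=3 C=3 → Tm = 2·13 + 4·6 = 50°C.
Reverse: A=7 T=8 G=1 C=2 → Tm = 2·15 + 4·3 = 42°C.
|ΔTm| = |50 − 42| = 8°C, > 5°C.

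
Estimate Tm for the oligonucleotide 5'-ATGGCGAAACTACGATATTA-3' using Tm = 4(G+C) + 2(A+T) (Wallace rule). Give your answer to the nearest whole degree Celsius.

54°C

Base counts: A=8, T=5, G=4, C=3 (length 20).
Tm = 2·(8+5) + 4·(4+3) = 2·13 + 4·7 = 26 + 28 = 54°C.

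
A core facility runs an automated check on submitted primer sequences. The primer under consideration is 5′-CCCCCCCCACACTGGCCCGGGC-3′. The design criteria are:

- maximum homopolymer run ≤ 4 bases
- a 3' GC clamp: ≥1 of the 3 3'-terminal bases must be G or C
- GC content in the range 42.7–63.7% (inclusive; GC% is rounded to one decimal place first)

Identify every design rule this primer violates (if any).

Fails: homopolymer run, GC content.

Base counts: A=2, T=1, G=5, C=14 (length 22).
homopolymer run: longest run = 8, exceeds 4 ✗
GC clamp: 3' end GGC has 3 G/C ✓
GC content: GC 19/22 = 86.4%, outside 42.7–63.7% ✗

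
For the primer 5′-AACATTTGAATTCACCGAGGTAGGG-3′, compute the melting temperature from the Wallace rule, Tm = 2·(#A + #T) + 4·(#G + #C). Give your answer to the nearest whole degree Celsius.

72°C

Base counts: A=8, T=6, G=7, C=4 (length 25).
Tm = 2·(8+6) + 4·(7+4) = 2·14 + 4·11 = 28 + 44 = 72°C.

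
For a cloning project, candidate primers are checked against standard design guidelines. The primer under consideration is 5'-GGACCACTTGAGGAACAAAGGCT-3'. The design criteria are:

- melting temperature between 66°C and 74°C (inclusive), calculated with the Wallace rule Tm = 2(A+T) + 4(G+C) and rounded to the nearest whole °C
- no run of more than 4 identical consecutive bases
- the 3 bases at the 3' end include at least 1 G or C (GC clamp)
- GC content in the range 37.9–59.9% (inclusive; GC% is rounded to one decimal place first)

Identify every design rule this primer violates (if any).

Base counts: A=8, T=3, G=7, C=5 (length 23).
Tm: Tm = 2·11 + 4·12 = 70°C ✓
homopolymer run: longest run = 3 ✓
GC clamp: 3' end GCT has 2 G/C ✓
GC content: GC 12/23 = 52.2% ✓

Meets all criteria.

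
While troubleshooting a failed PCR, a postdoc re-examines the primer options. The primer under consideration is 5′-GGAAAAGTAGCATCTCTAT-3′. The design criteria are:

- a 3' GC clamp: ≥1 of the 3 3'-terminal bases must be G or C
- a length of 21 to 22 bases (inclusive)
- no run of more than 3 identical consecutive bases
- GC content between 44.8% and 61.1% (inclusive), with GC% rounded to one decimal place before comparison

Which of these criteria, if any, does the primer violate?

Fails: GC clamp, length, homopolymer run, GC content.

Base counts: A=7, T=5, G=4, C=3 (length 19).
GC clamp: 3' end TAT has 0 G/C, need ≥1 ✗
length: length 19, outside 21–22 ✗
homopolymer run: longest run = 4, exceeds 3 ✗
GC content: GC 7/19 = 36.8%, outside 44.8–61.1% ✗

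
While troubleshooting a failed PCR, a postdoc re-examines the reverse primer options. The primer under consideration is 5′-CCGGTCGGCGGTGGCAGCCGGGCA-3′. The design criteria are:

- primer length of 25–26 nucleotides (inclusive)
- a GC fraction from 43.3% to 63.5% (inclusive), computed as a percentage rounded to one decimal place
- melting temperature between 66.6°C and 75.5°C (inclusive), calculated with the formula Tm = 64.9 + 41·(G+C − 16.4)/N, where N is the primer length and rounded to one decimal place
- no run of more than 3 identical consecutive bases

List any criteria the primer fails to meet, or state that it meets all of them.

Fails: length, GC content.

Base counts: A=2, T=2, G=12, C=8 (length 24).
length: length 24, outside 25–26 ✗
GC content: GC 20/24 = 83.3%, outside 43.3–63.5% ✗
Tm: Tm = 64.9 + 41·(20 − 16.4)/24 = 71.1°C ✓
homopolymer run: longest run = 3 ✓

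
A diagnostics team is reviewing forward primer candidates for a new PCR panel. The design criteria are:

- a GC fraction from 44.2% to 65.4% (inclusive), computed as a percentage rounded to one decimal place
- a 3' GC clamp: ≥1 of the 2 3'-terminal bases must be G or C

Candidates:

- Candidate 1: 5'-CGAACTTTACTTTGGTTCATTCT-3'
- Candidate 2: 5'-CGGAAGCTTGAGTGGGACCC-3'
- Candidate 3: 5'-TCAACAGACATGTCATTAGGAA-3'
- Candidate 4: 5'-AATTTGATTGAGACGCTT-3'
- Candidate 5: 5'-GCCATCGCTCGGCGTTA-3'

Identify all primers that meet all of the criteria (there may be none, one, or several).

Candidate 1 (23 nt, A=4 T=11 G=3 C=5): GC 8/23 = 34.8%, outside 44.2–65.4% ✗; 3' end CT has 1 G/C ✓ — fails.
Candidate 2 (20 nt, A=4 T=3 G=8 C=5): GC 13/20 = 65.0% ✓; 3' end CC has 2 G/C ✓ — passes.
Candidate 3 (22 nt, A=9 T=5 G=4 C=4): GC 8/22 = 36.4%, outside 44.2–65.4% ✗; 3' end AA has 0 G/C, need ≥1 ✗ — fails.
Candidate 4 (18 nt, A=5 T=7 G=4 C=2): GC 6/18 = 33.3%, outside 44.2–65.4% ✗; 3' end TT has 0 G/C, need ≥1 ✗ — fails.
Candidate 5 (17 nt, A=2 T=4 G=5 C=6): GC 11/17 = 64.7% ✓; 3' end TA has 0 G/C, need ≥1 ✗ — fails.

Candidate 2 only.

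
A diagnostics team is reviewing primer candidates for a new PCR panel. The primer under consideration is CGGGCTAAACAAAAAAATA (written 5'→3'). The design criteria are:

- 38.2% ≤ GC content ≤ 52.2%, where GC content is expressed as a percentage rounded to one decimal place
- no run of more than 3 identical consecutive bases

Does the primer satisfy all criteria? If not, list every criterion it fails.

Base counts: A=11, T=2, G=3, C=3 (length 19).
GC content: GC 6/19 = 31.6%, outside 38.2–52.2% ✗
homopolymer run: longest run = 7, exceeds 3 ✗

Fails: GC content, homopolymer run.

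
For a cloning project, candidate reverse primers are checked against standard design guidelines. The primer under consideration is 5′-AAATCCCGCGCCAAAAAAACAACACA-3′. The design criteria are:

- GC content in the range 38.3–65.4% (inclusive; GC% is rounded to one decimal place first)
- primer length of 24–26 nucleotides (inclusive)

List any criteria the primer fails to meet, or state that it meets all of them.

Meets all criteria.

Base counts: A=14, T=1, G=2, C=9 (length 26).
GC content: GC 11/26 = 42.3% ✓
length: length 26 ✓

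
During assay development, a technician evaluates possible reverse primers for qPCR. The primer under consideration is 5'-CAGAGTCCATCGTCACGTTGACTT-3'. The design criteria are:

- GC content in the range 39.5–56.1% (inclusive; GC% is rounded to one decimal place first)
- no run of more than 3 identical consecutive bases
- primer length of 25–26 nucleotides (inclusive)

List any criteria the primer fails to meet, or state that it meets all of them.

Fails: length.

Base counts: A=5, T=7, G=5, C=7 (length 24).
GC content: GC 12/24 = 50.0% ✓
homopolymer run: longest run = 2 ✓
length: length 24, outside 25–26 ✗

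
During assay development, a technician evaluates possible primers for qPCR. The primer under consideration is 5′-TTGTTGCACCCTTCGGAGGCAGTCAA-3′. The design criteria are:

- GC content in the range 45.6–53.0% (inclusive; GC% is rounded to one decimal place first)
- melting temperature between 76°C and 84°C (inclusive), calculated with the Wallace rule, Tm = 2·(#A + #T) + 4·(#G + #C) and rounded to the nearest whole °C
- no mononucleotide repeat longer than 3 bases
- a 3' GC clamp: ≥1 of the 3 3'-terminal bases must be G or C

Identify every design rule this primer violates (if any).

Fails: GC content.

Base counts: A=5, T=7, G=7, C=7 (length 26).
GC content: GC 14/26 = 53.8%, outside 45.6–53.0% ✗
Tm: Tm = 2·12 + 4·14 = 80°C ✓
homopolymer run: longest run = 3 ✓
GC clamp: 3' end CAA has 1 G/C ✓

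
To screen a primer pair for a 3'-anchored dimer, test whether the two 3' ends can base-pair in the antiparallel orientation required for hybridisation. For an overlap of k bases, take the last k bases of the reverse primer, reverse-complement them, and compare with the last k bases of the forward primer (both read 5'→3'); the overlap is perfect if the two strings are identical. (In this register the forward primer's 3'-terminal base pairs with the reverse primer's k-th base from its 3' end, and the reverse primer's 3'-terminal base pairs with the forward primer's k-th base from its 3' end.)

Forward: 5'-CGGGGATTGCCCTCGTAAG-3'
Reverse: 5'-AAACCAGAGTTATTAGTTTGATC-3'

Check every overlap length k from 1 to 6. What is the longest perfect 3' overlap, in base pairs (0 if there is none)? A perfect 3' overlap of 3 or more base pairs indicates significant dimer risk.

Last 6 bases (5'→3') — forward …CGTAAG, reverse …TTGATC.
Reverse complement of the reverse primer's last 6 bases: GATCAA; its first k bases are the reverse complement of the reverse primer's last k bases, so a perfect k-base overlap needs the forward primer's last k bases to equal them.
Comparing (forward last k vs required): k=1: G vs G ✓; k=2: AG vs GA ✗; k=3: AAG vs GAT ✗; k=4: TAAG vs GATC ✗; k=5: GTAAG vs GATCA ✗; k=6: CGTAAG vs GATCAA ✗.
Only k = 1 is perfect, so the longest perfect 3' overlap is 1.

Longest perfect overlap: 1 complementary base pair; below the dimer-risk threshold (threshold 3).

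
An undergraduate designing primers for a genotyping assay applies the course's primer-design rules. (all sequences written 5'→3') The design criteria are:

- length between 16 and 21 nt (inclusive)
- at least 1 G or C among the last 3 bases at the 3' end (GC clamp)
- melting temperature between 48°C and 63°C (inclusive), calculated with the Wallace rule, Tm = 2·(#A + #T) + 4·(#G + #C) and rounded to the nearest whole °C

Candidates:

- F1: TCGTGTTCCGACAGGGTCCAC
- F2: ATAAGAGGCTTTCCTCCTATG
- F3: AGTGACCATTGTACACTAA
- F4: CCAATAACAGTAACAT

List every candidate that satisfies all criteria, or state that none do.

F1 (21 nt, A=3 T=5 G=6 C=7): length 21 ✓; 3' end CAC has 2 G/C ✓; Tm = 2·8 + 4·13 = 68°C, outside 48–63°C ✗ — fails.
F2 (21 nt, A=5 T=7 G=4 C=5): length 21 ✓; 3' end ATG has 1 G/C ✓; Tm = 2·12 + 4·9 = 60°C ✓ — passes.
F3 (19 nt, A=7 T=5 G=3 C=4): length 19 ✓; 3' end TAA has 0 G/C, need ≥1 ✗; Tm = 2·12 + 4·7 = 52°C ✓ — fails.
F4 (16 nt, A=8 T=3 G=1 C=4): length 16 ✓; 3' end CAT has 1 G/C ✓; Tm = 2·11 + 4·5 = 42°C, outside 48–63°C ✗ — fails.

F2 only.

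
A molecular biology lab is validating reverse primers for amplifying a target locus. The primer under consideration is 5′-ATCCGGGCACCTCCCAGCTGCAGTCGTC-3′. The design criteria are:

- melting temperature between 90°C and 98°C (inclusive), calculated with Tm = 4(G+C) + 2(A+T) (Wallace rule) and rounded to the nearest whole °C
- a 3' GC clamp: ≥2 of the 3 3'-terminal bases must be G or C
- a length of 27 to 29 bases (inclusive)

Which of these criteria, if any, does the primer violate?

Base counts: A=4, T=5, G=7, C=12 (length 28).
Tm: Tm = 2·9 + 4·19 = 94°C ✓
GC clamp: 3' end GTC has 2 G/C ✓
length: length 28 ✓

Meets all criteria.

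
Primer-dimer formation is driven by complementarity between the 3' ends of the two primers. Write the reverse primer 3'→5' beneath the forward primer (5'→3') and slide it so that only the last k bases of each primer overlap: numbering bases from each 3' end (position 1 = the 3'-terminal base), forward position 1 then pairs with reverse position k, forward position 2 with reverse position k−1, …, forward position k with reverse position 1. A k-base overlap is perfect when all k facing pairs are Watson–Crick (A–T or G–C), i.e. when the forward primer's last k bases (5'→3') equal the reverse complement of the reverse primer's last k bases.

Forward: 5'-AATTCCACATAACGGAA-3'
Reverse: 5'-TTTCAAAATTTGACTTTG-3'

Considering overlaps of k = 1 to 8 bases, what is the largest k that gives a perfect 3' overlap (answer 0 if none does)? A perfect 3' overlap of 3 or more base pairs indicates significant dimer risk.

Longest perfect overlap: 0 complementary base pairs; below the dimer-risk threshold (threshold 3).

Last 8 bases (5'→3') — forward …TAACGGAA, reverse …TGACTTTG.
Reverse complement of the reverse primer's last 8 bases: CAAAGTCA; its first k bases are the reverse complement of the reverse primer's last k bases, so a perfect k-base overlap needs the forward primer's last k bases to equal them.
Comparing (forward last k vs required): k=1: A vs C ✗; k=2: AA vs CA ✗; k=3: GAA vs CAA ✗; k=4: GGAA vs CAAA ✗; k=5: CGGAA vs CAAAG ✗; k=6: ACGGAA vs CAAAGT ✗; k=7: AACGGAA vs CAAAGTC ✗; k=8: TAACGGAA vs CAAAGTCA ✗.
No overlap length from 1 to 8 is perfect, so the longest perfect 3' overlap is 0.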